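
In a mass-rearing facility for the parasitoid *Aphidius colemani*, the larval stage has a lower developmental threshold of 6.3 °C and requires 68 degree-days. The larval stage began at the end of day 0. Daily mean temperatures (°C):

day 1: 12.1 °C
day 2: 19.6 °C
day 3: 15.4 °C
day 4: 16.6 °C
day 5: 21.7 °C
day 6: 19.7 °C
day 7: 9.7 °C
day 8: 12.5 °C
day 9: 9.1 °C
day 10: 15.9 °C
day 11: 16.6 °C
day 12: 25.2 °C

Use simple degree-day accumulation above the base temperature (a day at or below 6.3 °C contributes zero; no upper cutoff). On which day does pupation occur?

Daily DD above 6.3 °C: 5.8, 13.3, 9.1, 10.3, 15.4, 13.4, 3.4, 6.2, 2.8, 9.6, 10.3, 18.9.
Cumulative: 5.8, 19.1, 28.2, 38.5, 53.9, 67.3, 70.7, 76.9, 79.7, 89.3, 99.6, 118.5.
The total first reaches 68 DD on day 7.

day 7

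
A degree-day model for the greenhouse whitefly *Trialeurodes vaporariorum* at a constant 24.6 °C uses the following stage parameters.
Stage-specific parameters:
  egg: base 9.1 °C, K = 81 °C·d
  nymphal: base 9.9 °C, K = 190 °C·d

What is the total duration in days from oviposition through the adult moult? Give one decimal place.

18.2 days

egg: 81 / (24.6 − 9.1) = 81 / 15.5 = 5.226 d.
nymphal: 190 / (24.6 − 9.9) = 190 / 14.7 = 12.925 d.
Sum = 18.151 ≈ 18.2 days.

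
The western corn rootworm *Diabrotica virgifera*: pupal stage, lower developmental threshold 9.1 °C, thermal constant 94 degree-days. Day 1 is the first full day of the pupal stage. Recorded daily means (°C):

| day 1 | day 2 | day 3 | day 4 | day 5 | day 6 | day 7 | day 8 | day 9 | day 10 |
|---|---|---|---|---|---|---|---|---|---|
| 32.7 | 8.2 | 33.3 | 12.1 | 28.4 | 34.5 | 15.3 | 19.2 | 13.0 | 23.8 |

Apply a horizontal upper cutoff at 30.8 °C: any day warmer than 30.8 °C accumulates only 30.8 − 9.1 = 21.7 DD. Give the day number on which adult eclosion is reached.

Daily DD above 9.1 °C (capped at 21.7): 21.7, 0.0, 21.7, 3.0, 19.3, 21.7, 6.2, 10.1, 3.9, 14.7.
Cumulative: 21.7, 21.7, 43.4, 46.4, 65.7, 87.4, 93.6, 103.7, 107.6, 122.3.
The total first reaches 94 DD on day 8.

day 8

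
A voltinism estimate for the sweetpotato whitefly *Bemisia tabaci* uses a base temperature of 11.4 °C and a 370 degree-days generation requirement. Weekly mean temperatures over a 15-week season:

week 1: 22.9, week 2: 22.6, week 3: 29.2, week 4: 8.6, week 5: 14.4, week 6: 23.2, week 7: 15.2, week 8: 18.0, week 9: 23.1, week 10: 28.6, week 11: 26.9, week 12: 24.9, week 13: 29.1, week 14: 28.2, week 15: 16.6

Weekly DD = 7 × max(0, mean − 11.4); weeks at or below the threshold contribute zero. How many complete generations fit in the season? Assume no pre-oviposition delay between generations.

3 generations

Weekly DD (7 × max(0, T̄ − 11.4)): 80.5, 78.4, 124.6, 0.0, 21.0, 82.6, 26.6, 46.2, 81.9, 120.4, 108.5, 94.5, 123.9, 117.6, 36.4.
Season total = 1143.1 DD.
Complete generations = ⌊1143.1 / 370⌋ = 3.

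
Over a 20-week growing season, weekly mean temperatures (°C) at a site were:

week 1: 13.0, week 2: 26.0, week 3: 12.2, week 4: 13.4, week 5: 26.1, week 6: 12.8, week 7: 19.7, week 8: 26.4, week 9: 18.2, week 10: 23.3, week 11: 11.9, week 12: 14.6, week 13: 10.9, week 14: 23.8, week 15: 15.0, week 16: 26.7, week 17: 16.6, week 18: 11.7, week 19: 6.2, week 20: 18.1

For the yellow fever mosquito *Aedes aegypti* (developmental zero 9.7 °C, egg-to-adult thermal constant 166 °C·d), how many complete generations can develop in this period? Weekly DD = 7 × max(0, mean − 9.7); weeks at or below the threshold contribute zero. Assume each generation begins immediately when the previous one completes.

Weekly DD (7 × max(0, T̄ − 9.7)): 23.1, 114.1, 17.5, 25.9, 114.8, 21.7, 70.0, 116.9, 59.5, 95.2, 15.4, 34.3, 8.4, 98.7, 37.1, 119.0, 48.3, 14.0, 0.0, 58.8.
Season total = 1092.7 DD.
Complete generations = ⌊1092.7 / 166⌋ = 6.

6 generations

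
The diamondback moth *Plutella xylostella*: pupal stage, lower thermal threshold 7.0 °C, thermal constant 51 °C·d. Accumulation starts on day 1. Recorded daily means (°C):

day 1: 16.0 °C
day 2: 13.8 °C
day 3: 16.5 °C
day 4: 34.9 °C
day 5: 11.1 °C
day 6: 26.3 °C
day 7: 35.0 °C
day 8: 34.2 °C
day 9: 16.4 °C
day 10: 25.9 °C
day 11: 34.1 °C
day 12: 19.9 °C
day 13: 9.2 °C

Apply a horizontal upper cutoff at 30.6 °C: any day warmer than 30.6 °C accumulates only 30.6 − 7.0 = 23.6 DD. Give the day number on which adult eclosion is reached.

day 5

Daily DD above 7.0 °C (capped at 23.6): 9.0, 6.8, 9.5, 23.6, 4.1, 19.3, 23.6, 23.6, 9.4, 18.9, 23.6, 12.9, 2.2.
Cumulative: 9.0, 15.8, 25.3, 48.9, 53.0, 72.3, 95.9, 119.5, 128.9, 147.8, 171.4, 184.3, 186.5.
The total first reaches 51 DD on day 5.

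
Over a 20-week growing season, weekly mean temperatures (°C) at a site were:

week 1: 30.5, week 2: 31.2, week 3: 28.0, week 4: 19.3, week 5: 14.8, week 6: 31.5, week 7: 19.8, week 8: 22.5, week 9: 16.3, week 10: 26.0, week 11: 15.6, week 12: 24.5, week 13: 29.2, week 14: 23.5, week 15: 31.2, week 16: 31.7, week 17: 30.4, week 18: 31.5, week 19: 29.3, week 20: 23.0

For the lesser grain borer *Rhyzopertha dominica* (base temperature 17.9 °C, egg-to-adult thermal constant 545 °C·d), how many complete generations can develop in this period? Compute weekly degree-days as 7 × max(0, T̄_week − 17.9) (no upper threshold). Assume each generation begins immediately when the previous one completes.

Weekly DD (7 × max(0, T̄ − 17.9)): 88.2, 93.1, 70.7, 9.8, 0.0, 95.2, 13.3, 32.2, 0.0, 56.7, 0.0, 46.2, 79.1, 39.2, 93.1, 96.6, 87.5, 95.2, 79.8, 35.7.
Season total = 1111.6 DD.
Complete generations = ⌊1111.6 / 545⌋ = 2.

2 generations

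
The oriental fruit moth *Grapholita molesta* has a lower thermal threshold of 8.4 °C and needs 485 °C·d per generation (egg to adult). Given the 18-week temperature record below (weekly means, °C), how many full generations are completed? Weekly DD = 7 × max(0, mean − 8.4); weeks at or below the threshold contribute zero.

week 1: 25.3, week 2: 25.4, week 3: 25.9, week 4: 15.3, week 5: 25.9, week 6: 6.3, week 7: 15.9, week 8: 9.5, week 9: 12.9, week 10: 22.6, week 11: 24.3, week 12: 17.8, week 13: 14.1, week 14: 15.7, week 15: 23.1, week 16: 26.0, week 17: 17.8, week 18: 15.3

2 generations

Weekly DD (7 × max(0, T̄ − 8.4)): 118.3, 119.0, 122.5, 48.3, 122.5, 0.0, 52.5, 7.7, 31.5, 99.4, 111.3, 65.8, 39.9, 51.1, 102.9, 123.2, 65.8, 48.3.
Season total = 1330.0 DD.
Complete generations = ⌊1330.0 / 485⌋ = 2.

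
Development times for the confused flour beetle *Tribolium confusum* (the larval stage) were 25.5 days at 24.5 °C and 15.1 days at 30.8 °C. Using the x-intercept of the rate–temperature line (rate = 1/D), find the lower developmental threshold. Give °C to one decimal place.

15.4 °C

Linear rate model ⇒ the product D·(T − T_b) is constant across temperatures.
25.5·(24.5 − T_b) = 15.1·(30.8 − T_b)
T_b = (25.5·24.5 − 15.1·30.8) / (25.5 − 15.1) = 159.67 / 10.4 = 15.353 °C ≈ 15.4 °C.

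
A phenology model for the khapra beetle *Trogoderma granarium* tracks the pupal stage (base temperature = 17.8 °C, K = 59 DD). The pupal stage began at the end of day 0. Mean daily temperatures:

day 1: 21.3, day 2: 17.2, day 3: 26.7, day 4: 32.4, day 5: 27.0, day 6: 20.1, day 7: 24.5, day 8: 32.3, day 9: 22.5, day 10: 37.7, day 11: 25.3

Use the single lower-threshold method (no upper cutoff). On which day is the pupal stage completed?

day 8

Daily DD above 17.8 °C: 3.5, 0.0, 8.9, 14.6, 9.2, 2.3, 6.7, 14.5, 4.7, 19.9, 7.5.
Cumulative: 3.5, 3.5, 12.4, 27.0, 36.2, 38.5, 45.2, 59.7, 64.4, 84.3, 91.8.
The total first reaches 59 DD on day 8.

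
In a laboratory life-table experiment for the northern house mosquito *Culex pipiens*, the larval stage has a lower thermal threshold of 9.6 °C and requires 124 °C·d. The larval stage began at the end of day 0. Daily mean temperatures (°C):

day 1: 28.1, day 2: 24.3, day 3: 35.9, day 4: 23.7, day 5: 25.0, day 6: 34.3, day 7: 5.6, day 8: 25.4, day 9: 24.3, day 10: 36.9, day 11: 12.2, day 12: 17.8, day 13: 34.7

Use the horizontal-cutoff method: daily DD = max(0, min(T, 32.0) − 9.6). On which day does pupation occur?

Daily DD above 9.6 °C (capped at 22.4): 18.5, 14.7, 22.4, 14.1, 15.4, 22.4, 0.0, 15.8, 14.7, 22.4, 2.6, 8.2, 22.4.
Cumulative: 18.5, 33.2, 55.6, 69.7, 85.1, 107.5, 107.5, 123.3, 138.0, 160.4, 163.0, 171.2, 193.6.
The total first reaches 124 DD on day 9.

day 9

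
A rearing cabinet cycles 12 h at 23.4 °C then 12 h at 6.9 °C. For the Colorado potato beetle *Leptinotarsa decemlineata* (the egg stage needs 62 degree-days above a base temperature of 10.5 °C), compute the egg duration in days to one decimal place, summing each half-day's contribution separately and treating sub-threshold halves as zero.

9.6 days

Day half: max(0, 23.4 − 10.5) × 0.5 = 12.9 × 0.5 = 6.45 DD.
Night half: max(0, 6.9 − 10.5) × 0.5 = 0.0 × 0.5 = 0.00 DD.
Per 24 h: 6.45 DD/day.
Duration = 62 / 6.45 = 9.612 ≈ 9.6 days.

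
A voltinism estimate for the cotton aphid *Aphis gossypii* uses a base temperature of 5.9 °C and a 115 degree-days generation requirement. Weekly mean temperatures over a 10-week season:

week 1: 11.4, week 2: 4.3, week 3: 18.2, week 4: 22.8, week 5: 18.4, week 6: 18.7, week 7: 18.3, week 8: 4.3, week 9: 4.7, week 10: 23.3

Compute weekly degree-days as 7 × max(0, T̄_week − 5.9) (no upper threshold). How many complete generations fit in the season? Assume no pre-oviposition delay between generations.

5 generations

Weekly DD (7 × max(0, T̄ − 5.9)): 38.5, 0.0, 86.1, 118.3, 87.5, 89.6, 86.8, 0.0, 0.0, 121.8.
Season total = 628.6 DD.
Complete generations = ⌊628.6 / 115⌋ = 5.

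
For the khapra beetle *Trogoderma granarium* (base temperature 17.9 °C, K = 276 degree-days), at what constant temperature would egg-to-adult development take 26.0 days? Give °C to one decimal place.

28.5 °C

Required daily accumulation = 276 / 26.0 = 10.615 DD/day.
T = T_base + 10.615 = 17.9 + 10.615 = 28.515 ≈ 28.5 °C.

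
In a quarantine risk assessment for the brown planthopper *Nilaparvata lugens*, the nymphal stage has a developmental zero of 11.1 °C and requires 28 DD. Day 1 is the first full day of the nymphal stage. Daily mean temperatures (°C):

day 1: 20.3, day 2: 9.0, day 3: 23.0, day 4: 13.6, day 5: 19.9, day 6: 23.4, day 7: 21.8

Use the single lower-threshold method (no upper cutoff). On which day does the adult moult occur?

day 5

Daily DD above 11.1 °C: 9.2, 0.0, 11.9, 2.5, 8.8, 12.3, 10.7.
Cumulative: 9.2, 9.2, 21.1, 23.6, 32.4, 44.7, 55.4.
The total first reaches 28 DD on day 5.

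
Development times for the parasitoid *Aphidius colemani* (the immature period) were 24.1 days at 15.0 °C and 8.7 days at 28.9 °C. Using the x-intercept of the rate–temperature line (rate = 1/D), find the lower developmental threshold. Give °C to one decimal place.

Linear rate model ⇒ the product D·(T − T_b) is constant across temperatures.
24.1·(15.0 − T_b) = 8.7·(28.9 − T_b)
T_b = (24.1·15.0 − 8.7·28.9) / (24.1 − 8.7) = 110.07 / 15.4 = 7.147 °C ≈ 7.1 °C.

7.1 °C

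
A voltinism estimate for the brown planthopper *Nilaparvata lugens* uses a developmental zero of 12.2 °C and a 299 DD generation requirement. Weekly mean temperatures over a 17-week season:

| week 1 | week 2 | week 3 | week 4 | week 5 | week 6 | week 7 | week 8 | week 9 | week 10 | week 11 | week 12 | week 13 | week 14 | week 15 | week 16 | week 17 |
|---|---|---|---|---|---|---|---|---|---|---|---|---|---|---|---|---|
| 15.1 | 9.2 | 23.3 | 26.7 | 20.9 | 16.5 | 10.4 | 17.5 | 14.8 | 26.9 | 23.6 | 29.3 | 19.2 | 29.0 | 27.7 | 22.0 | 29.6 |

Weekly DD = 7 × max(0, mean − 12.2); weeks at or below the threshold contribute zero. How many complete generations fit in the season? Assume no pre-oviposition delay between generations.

Weekly DD (7 × max(0, T̄ − 12.2)): 20.3, 0.0, 77.7, 101.5, 60.9, 30.1, 0.0, 37.1, 18.2, 102.9, 79.8, 119.7, 49.0, 117.6, 108.5, 68.6, 121.8.
Season total = 1113.7 DD.
Complete generations = ⌊1113.7 / 299⌋ = 3.

3 generations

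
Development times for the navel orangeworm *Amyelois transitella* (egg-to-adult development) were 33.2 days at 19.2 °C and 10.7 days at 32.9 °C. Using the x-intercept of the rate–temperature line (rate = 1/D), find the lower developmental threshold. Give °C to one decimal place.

12.7 °C

Under the model K = D·(T − T_b), so D₁·(T₁ − T_b) = D₂·(T₂ − T_b).
33.2·(19.2 − T_b) = 10.7·(32.9 − T_b)
T_b = (33.2·19.2 − 10.7·32.9) / (33.2 − 10.7) = 285.41 / 22.5 = 12.685 °C ≈ 12.7 °C.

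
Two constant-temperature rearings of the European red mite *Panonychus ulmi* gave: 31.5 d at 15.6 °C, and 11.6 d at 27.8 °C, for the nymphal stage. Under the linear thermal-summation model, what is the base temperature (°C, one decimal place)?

8.5 °C

Under the model K = D·(T − T_b), so D₁·(T₁ − T_b) = D₂·(T₂ − T_b).
31.5·(15.6 − T_b) = 11.6·(27.8 − T_b)
T_b = (31.5·15.6 − 11.6·27.8) / (31.5 − 11.6) = 168.92 / 19.9 = 8.488 °C ≈ 8.5 °C.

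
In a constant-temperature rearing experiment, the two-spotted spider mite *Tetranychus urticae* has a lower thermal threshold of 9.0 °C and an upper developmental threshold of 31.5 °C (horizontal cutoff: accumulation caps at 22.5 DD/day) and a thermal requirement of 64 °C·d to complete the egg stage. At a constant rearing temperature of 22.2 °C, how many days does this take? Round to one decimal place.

Daily accumulation = 22.2 − 9.0 = 13.2 DD/day.
Duration = 64 / 13.2 = 4.848 ≈ 4.8 days.

4.8 days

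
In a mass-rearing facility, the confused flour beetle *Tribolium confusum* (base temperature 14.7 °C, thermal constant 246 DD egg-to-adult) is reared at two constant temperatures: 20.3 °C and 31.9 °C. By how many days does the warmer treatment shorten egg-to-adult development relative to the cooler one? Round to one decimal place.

29.6 days

At 20.3 °C: 246 / (20.3 − 14.7) = 246 / 5.6 = 43.929 d.
At 31.9 °C: 246 / (31.9 − 14.7) = 246 / 17.2 = 14.302 d.
Difference = |43.929 − 14.302| = 29.626 ≈ 29.6 days.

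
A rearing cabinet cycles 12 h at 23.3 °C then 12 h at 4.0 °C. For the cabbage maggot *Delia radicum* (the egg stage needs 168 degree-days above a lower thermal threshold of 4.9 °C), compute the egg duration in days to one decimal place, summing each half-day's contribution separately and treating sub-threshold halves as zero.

18.3 days

Day half: max(0, 23.3 − 4.9) × 0.5 = 18.4 × 0.5 = 9.20 DD.
Night half: max(0, 4.0 − 4.9) × 0.5 = 0.0 × 0.5 = 0.00 DD.
Per 24 h: 9.20 DD/day.
Duration = 168 / 9.20 = 18.261 ≈ 18.3 days.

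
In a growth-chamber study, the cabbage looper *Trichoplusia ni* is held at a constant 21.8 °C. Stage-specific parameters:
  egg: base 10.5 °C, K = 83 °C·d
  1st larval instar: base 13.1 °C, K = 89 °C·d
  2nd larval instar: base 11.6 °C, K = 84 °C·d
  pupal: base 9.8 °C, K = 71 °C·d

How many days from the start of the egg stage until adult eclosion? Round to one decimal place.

egg: 83 / (21.8 − 10.5) = 83 / 11.3 = 7.345 d.
1st larval instar: 89 / (21.8 − 13.1) = 89 / 8.7 = 10.230 d.
2nd larval instar: 84 / (21.8 − 11.6) = 84 / 10.2 = 8.235 d.
pupal: 71 / (21.8 − 9.8) = 71 / 12.0 = 5.917 d.
Sum = 31.727 ≈ 31.7 days.

31.7 days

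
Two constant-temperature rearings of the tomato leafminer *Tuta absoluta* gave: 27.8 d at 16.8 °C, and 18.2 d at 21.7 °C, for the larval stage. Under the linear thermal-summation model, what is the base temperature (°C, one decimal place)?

7.5 °C

Linear rate model ⇒ the product D·(T − T_b) is constant across temperatures.
27.8·(16.8 − T_b) = 18.2·(21.7 − T_b)
T_b = (27.8·16.8 − 18.2·21.7) / (27.8 − 18.2) = 72.10 / 9.6 = 7.510 °C ≈ 7.5 °C.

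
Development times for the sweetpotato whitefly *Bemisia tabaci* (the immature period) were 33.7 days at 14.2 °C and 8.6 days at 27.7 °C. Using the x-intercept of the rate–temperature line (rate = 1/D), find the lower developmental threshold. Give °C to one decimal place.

Equal thermal constants: D₁(T₁ − T_b) = D₂(T₂ − T_b).
33.7·(14.2 − T_b) = 8.6·(27.7 − T_b)
T_b = (33.7·14.2 − 8.6·27.7) / (33.7 − 8.6) = 240.32 / 25.1 = 9.575 °C ≈ 9.6 °C.

9.6 °C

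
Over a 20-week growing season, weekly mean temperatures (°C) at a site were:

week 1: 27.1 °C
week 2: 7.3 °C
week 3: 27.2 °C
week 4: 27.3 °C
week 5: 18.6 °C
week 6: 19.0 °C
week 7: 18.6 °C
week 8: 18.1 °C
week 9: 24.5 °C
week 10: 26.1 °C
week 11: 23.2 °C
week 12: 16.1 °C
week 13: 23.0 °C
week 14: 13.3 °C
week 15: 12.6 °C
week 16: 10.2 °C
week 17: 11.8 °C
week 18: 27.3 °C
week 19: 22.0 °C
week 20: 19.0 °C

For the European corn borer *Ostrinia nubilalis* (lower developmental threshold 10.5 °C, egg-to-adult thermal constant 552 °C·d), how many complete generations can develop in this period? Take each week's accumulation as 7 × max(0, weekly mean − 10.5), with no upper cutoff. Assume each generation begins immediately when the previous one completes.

Weekly DD (7 × max(0, T̄ − 10.5)): 116.2, 0.0, 116.9, 117.6, 56.7, 59.5, 56.7, 53.2, 98.0, 109.2, 88.9, 39.2, 87.5, 19.6, 14.7, 0.0, 9.1, 117.6, 80.5, 59.5.
Season total = 1300.6 DD.
Complete generations = ⌊1300.6 / 552⌋ = 2.

2 generations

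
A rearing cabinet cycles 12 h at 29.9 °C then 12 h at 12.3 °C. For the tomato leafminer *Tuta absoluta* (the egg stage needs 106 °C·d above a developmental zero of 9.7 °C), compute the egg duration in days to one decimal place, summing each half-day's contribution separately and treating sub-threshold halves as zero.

9.3 days

Day half: max(0, 29.9 − 9.7) × 0.5 = 20.2 × 0.5 = 10.10 DD.
Night half: max(0, 12.3 − 9.7) × 0.5 = 2.6 × 0.5 = 1.30 DD.
Per 24 h: 11.40 DD/day.
Duration = 106 / 11.40 = 9.298 ≈ 9.3 days.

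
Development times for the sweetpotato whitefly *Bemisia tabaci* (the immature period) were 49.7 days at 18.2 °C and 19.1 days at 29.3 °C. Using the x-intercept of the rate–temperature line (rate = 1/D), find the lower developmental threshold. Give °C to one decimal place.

11.3 °C

Under the model K = D·(T − T_b), so D₁·(T₁ − T_b) = D₂·(T₂ − T_b).
49.7·(18.2 − T_b) = 19.1·(29.3 − T_b)
T_b = (49.7·18.2 − 19.1·29.3) / (49.7 − 19.1) = 344.91 / 30.6 = 11.272 °C ≈ 11.3 °C.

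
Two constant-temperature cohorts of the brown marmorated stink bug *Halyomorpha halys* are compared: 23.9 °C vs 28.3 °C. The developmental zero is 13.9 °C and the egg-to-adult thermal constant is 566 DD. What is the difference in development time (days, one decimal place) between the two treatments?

17.3 days

At 23.9 °C: 566 / (23.9 − 13.9) = 566 / 10.0 = 56.600 d.
At 28.3 °C: 566 / (28.3 − 13.9) = 566 / 14.4 = 39.306 d.
Difference = |56.600 − 39.306| = 17.294 ≈ 17.3 days.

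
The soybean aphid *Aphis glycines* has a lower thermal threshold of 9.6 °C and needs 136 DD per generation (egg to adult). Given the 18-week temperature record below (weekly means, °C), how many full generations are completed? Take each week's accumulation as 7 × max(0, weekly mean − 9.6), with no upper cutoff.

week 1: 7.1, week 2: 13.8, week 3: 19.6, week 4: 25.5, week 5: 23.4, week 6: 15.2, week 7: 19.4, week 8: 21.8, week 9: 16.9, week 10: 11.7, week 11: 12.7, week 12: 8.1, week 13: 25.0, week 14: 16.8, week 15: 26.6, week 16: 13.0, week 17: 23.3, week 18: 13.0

7 generations

Weekly DD (7 × max(0, T̄ − 9.6)): 0.0, 29.4, 70.0, 111.3, 96.6, 39.2, 68.6, 85.4, 51.1, 14.7, 21.7, 0.0, 107.8, 50.4, 119.0, 23.8, 95.9, 23.8.
Season total = 1008.7 DD.
Complete generations = ⌊1008.7 / 136⌋ = 7.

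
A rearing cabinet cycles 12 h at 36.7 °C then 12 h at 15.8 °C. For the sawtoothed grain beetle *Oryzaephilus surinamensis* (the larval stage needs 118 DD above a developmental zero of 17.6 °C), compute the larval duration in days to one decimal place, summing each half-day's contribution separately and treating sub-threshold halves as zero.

Day half: max(0, 36.7 − 17.6) × 0.5 = 19.1 × 0.5 = 9.55 DD.
Night half: max(0, 15.8 − 17.6) × 0.5 = 0.0 × 0.5 = 0.00 DD.
Per 24 h: 9.55 DD/day.
Duration = 118 / 9.55 = 12.356 ≈ 12.4 days.

12.4 days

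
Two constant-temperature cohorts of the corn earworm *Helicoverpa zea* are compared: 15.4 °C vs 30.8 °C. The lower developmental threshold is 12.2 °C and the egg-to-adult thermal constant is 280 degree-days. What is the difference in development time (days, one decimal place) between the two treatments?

72.4 days

At 15.4 °C: 280 / (15.4 − 12.2) = 280 / 3.2 = 87.500 d.
At 30.8 °C: 280 / (30.8 − 12.2) = 280 / 18.6 = 15.054 d.
Difference = |87.500 − 15.054| = 72.446 ≈ 72.4 days.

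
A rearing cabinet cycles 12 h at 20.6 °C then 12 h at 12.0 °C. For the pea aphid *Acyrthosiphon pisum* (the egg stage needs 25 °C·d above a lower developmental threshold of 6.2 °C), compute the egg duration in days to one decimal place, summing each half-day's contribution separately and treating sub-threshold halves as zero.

Day half: max(0, 20.6 − 6.2) × 0.5 = 14.4 × 0.5 = 7.20 DD.
Night half: max(0, 12.0 − 6.2) × 0.5 = 5.8 × 0.5 = 2.90 DD.
Per 24 h: 10.10 DD/day.
Duration = 25 / 10.10 = 2.475 ≈ 2.5 days.

2.5 days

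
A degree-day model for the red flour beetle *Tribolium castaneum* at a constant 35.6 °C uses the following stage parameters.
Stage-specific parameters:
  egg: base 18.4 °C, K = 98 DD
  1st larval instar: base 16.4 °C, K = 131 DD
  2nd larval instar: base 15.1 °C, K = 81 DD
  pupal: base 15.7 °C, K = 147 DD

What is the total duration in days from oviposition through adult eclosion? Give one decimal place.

egg: 98 / (35.6 − 18.4) = 98 / 17.2 = 5.698 d.
1st larval instar: 131 / (35.6 − 16.4) = 131 / 19.2 = 6.823 d.
2nd larval instar: 81 / (35.6 − 15.1) = 81 / 20.5 = 3.951 d.
pupal: 147 / (35.6 − 15.7) = 147 / 19.9 = 7.387 d.
Sum = 23.859 ≈ 23.9 days.

23.9 days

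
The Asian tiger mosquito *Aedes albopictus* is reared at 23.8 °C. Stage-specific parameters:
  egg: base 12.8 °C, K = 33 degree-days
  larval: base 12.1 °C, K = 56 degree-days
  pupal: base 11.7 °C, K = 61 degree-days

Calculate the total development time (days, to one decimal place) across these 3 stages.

egg: 33 / (23.8 − 12.8) = 33 / 11.0 = 3.000 d.
larval: 56 / (23.8 − 12.1) = 56 / 11.7 = 4.786 d.
pupal: 61 / (23.8 − 11.7) = 61 / 12.1 = 5.041 d.
Sum = 12.828 ≈ 12.8 days.

12.8 days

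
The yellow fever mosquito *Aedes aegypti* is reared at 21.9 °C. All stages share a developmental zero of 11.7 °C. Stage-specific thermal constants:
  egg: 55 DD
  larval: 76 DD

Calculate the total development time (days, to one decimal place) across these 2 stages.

12.8 days

Daily accumulation at 21.9 °C = 21.9 − 11.7 = 10.2 DD/day.
Total K = 55 + 76 = 131 DD.
Total duration = 131 / 10.2 = 12.843 ≈ 12.8 days.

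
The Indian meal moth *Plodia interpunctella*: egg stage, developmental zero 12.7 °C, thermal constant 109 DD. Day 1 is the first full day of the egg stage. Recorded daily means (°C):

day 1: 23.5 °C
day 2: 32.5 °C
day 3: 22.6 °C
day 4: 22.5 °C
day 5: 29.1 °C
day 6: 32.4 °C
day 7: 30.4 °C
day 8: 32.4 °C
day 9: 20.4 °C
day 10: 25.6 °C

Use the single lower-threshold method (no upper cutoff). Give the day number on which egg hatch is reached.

Daily DD above 12.7 °C: 10.8, 19.8, 9.9, 9.8, 16.4, 19.7, 17.7, 19.7, 7.7, 12.9.
Cumulative: 10.8, 30.6, 40.5, 50.3, 66.7, 86.4, 104.1, 123.8, 131.5, 144.4.
The total first reaches 109 DD on day 8.

day 8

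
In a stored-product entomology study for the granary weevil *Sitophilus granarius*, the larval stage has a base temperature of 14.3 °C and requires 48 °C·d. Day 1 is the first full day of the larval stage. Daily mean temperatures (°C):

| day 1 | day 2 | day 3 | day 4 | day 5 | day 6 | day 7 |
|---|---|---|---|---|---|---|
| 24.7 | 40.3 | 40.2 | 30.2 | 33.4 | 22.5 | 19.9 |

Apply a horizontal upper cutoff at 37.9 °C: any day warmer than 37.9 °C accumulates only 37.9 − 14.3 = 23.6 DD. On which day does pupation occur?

Daily DD above 14.3 °C (capped at 23.6): 10.4, 23.6, 23.6, 15.9, 19.1, 8.2, 5.6.
Cumulative: 10.4, 34.0, 57.6, 73.5, 92.6, 100.8, 106.4.
The total first reaches 48 DD on day 3.

day 3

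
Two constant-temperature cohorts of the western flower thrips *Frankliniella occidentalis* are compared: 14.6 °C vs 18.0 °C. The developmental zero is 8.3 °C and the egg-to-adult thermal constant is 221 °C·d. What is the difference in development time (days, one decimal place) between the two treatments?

12.3 days

At 14.6 °C: 221 / (14.6 − 8.3) = 221 / 6.3 = 35.079 d.
At 18.0 °C: 221 / (18.0 − 8.3) = 221 / 9.7 = 22.784 d.
Difference = |35.079 − 22.784| = 12.296 ≈ 12.3 days.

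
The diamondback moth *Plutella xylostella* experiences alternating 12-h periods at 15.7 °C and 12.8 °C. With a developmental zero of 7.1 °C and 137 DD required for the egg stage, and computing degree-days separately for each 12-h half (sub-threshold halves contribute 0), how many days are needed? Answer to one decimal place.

Day half: max(0, 15.7 − 7.1) × 0.5 = 8.6 × 0.5 = 4.30 DD.
Night half: max(0, 12.8 − 7.1) × 0.5 = 5.7 × 0.5 = 2.85 DD.
Per 24 h: 7.15 DD/day.
Duration = 137 / 7.15 = 19.161 ≈ 19.2 days.

19.2 days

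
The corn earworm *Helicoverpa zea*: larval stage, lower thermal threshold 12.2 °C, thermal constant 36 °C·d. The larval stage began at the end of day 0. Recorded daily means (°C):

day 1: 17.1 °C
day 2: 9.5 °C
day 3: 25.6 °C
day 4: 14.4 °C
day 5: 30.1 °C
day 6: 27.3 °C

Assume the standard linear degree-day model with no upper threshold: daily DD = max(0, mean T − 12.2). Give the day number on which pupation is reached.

day 5

Daily DD above 12.2 °C: 4.9, 0.0, 13.4, 2.2, 17.9, 15.1.
Cumulative: 4.9, 4.9, 18.3, 20.5, 38.4, 53.5.
The total first reaches 36 DD on day 5.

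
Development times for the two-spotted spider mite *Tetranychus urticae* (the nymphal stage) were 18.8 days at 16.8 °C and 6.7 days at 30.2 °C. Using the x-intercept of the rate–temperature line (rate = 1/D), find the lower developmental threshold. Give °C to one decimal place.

Equal thermal constants: D₁(T₁ − T_b) = D₂(T₂ − T_b).
18.8·(16.8 − T_b) = 6.7·(30.2 − T_b)
T_b = (18.8·16.8 − 6.7·30.2) / (18.8 − 6.7) = 113.50 / 12.1 = 9.380 °C ≈ 9.4 °C.

9.4 °C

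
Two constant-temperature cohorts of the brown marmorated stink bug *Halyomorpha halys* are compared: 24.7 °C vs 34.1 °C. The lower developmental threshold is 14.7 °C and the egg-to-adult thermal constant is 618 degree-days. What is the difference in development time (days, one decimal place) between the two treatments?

29.9 days

At 24.7 °C: 618 / (24.7 − 14.7) = 618 / 10.0 = 61.800 d.
At 34.1 °C: 618 / (34.1 − 14.7) = 618 / 19.4 = 31.856 d.
Difference = |61.800 − 31.856| = 29.944 ≈ 29.9 days.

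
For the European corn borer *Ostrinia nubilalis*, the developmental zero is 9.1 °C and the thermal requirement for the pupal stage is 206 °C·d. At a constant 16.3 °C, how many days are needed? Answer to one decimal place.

Daily accumulation = 16.3 − 9.1 = 7.2 DD/day.
Duration = 206 / 7.2 = 28.611 ≈ 28.6 days.

28.6 days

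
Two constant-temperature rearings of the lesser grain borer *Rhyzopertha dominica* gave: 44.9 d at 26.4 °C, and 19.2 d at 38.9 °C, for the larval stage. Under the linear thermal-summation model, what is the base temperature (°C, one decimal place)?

17.1 °C

Under the model K = D·(T − T_b), so D₁·(T₁ − T_b) = D₂·(T₂ − T_b).
44.9·(26.4 − T_b) = 19.2·(38.9 − T_b)
T_b = (44.9·26.4 − 19.2·38.9) / (44.9 − 19.2) = 438.48 / 25.7 = 17.061 °C ≈ 17.1 °C.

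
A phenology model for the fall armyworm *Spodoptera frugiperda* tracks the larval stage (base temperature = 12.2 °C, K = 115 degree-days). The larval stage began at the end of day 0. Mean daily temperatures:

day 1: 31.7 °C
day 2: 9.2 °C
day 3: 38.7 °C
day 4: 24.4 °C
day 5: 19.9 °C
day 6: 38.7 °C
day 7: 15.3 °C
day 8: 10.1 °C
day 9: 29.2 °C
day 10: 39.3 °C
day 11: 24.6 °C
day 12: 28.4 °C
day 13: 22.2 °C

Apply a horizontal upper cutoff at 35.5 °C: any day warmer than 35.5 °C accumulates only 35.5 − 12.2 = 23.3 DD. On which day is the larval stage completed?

Daily DD above 12.2 °C (capped at 23.3): 19.5, 0.0, 23.3, 12.2, 7.7, 23.3, 3.1, 0.0, 17.0, 23.3, 12.4, 16.2, 10.0.
Cumulative: 19.5, 19.5, 42.8, 55.0, 62.7, 86.0, 89.1, 89.1, 106.1, 129.4, 141.8, 158.0, 168.0.
The total first reaches 115 DD on day 10.

day 10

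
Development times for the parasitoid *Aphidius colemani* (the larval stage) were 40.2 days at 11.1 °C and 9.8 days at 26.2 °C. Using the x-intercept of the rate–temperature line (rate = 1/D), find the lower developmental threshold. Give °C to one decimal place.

6.2 °C

Under the model K = D·(T − T_b), so D₁·(T₁ − T_b) = D₂·(T₂ − T_b).
40.2·(11.1 − T_b) = 9.8·(26.2 − T_b)
T_b = (40.2·11.1 − 9.8·26.2) / (40.2 − 9.8) = 189.46 / 30.4 = 6.232 °C ≈ 6.2 °C.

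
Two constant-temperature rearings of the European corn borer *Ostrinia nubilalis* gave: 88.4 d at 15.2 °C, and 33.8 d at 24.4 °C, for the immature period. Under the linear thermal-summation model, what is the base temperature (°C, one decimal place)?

9.5 °C

Equal thermal constants: D₁(T₁ − T_b) = D₂(T₂ − T_b).
88.4·(15.2 − T_b) = 33.8·(24.4 − T_b)
T_b = (88.4·15.2 − 33.8·24.4) / (88.4 − 33.8) = 518.96 / 54.6 = 9.505 °C ≈ 9.5 °C.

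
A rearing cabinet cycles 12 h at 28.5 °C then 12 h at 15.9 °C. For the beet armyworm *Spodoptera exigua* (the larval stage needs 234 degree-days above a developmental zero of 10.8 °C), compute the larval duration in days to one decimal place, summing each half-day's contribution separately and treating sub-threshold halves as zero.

20.5 days

Day half: max(0, 28.5 − 10.8) × 0.5 = 17.7 × 0.5 = 8.85 DD.
Night half: max(0, 15.9 − 10.8) × 0.5 = 5.1 × 0.5 = 2.55 DD.
Per 24 h: 11.40 DD/day.
Duration = 234 / 11.40 = 20.526 ≈ 20.5 days.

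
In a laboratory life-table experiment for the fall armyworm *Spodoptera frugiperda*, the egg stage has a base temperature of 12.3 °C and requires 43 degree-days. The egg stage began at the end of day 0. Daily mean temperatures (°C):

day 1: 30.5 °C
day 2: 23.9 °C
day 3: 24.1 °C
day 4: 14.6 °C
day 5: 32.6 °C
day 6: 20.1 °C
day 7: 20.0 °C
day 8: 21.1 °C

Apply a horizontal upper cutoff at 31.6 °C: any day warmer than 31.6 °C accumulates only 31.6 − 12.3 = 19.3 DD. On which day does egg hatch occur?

Daily DD above 12.3 °C (capped at 19.3): 18.2, 11.6, 11.8, 2.3, 19.3, 7.8, 7.7, 8.8.
Cumulative: 18.2, 29.8, 41.6, 43.9, 63.2, 71.0, 78.7, 87.5.
The total first reaches 43 DD on day 4.

day 4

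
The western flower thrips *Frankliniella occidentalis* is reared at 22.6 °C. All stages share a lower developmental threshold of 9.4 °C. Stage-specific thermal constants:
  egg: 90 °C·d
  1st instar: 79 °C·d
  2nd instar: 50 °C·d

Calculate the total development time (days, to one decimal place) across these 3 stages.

16.6 days

Daily accumulation at 22.6 °C = 22.6 − 9.4 = 13.2 DD/day.
Total K = 90 + 79 + 50 = 219 DD.
Total duration = 219 / 13.2 = 16.591 ≈ 16.6 days.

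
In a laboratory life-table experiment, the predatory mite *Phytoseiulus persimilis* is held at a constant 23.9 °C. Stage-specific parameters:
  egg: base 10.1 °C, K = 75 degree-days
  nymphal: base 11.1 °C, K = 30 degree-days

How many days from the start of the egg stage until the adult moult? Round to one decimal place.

egg: 75 / (23.9 − 10.1) = 75 / 13.8 = 5.435 d.
nymphal: 30 / (23.9 − 11.1) = 30 / 12.8 = 2.344 d.
Sum = 7.779 ≈ 7.8 days.

7.8 days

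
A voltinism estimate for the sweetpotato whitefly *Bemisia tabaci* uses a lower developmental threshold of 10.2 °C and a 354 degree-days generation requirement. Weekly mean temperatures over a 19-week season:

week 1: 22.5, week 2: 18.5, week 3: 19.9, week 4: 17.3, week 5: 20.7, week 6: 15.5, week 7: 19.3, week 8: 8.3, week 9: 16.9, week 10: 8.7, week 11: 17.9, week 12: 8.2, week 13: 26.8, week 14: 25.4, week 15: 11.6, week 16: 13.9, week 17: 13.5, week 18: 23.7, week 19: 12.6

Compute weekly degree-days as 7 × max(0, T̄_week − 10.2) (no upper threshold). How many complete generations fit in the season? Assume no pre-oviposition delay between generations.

Weekly DD (7 × max(0, T̄ − 10.2)): 86.1, 58.1, 67.9, 49.7, 73.5, 37.1, 63.7, 0.0, 46.9, 0.0, 53.9, 0.0, 116.2, 106.4, 9.8, 25.9, 23.1, 94.5, 16.8.
Season total = 929.6 DD.
Complete generations = ⌊929.6 / 354⌋ = 2.

2 generations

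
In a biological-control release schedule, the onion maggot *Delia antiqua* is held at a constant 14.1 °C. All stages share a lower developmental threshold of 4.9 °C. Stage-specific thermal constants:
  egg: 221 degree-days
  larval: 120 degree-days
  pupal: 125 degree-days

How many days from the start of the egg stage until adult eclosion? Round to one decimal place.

Daily accumulation at 14.1 °C = 14.1 − 4.9 = 9.2 DD/day.
Total K = 221 + 120 + 125 = 466 DD.
Total duration = 466 / 9.2 = 50.652 ≈ 50.7 days.

50.7 days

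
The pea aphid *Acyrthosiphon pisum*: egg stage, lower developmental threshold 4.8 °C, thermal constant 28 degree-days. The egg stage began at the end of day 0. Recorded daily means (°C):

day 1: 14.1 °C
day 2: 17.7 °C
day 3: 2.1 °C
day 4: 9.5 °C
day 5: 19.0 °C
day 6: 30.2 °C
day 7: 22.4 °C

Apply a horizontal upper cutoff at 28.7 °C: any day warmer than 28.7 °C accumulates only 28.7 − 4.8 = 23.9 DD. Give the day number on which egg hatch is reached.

Daily DD above 4.8 °C (capped at 23.9): 9.3, 12.9, 0.0, 4.7, 14.2, 23.9, 17.6.
Cumulative: 9.3, 22.2, 22.2, 26.9, 41.1, 65.0, 82.6.
The total first reaches 28 DD on day 5.

day 5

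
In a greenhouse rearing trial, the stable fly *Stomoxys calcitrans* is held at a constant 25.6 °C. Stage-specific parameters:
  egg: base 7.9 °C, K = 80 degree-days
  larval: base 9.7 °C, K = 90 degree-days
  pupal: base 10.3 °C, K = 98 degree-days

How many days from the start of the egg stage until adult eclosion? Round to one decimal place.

egg: 80 / (25.6 − 7.9) = 80 / 17.7 = 4.520 d.
larval: 90 / (25.6 − 9.7) = 90 / 15.9 = 5.660 d.
pupal: 98 / (25.6 − 10.3) = 98 / 15.3 = 6.405 d.
Sum = 16.585 ≈ 16.6 days.

16.6 days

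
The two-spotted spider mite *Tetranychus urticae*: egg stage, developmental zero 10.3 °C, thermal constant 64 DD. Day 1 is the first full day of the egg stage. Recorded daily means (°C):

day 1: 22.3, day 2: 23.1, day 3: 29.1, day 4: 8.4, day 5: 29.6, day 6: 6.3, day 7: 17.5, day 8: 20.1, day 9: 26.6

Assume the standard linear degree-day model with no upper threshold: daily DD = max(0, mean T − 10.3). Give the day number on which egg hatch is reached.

Daily DD above 10.3 °C: 12.0, 12.8, 18.8, 0.0, 19.3, 0.0, 7.2, 9.8, 16.3.
Cumulative: 12.0, 24.8, 43.6, 43.6, 62.9, 62.9, 70.1, 79.9, 96.2.
The total first reaches 64 DD on day 7.

day 7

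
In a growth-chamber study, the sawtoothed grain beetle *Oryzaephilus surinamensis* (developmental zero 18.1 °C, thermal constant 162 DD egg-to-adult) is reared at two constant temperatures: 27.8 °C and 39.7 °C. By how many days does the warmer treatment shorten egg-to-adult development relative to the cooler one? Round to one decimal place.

9.2 days

At 27.8 °C: 162 / (27.8 − 18.1) = 162 / 9.7 = 16.701 d.
At 39.7 °C: 162 / (39.7 − 18.1) = 162 / 21.6 = 7.500 d.
Difference = |16.701 − 7.500| = 9.201 ≈ 9.2 days.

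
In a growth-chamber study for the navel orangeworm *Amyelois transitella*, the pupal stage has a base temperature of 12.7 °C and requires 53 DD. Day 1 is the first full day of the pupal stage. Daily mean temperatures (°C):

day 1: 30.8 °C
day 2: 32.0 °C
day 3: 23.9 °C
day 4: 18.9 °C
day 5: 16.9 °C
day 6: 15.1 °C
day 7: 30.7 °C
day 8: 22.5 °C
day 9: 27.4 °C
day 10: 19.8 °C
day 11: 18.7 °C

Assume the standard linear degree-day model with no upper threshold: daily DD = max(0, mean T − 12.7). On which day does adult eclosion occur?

day 4

Daily DD above 12.7 °C: 18.1, 19.3, 11.2, 6.2, 4.2, 2.4, 18.0, 9.8, 14.7, 7.1, 6.0.
Cumulative: 18.1, 37.4, 48.6, 54.8, 59.0, 61.4, 79.4, 89.2, 103.9, 111.0, 117.0.
The total first reaches 53 DD on day 4.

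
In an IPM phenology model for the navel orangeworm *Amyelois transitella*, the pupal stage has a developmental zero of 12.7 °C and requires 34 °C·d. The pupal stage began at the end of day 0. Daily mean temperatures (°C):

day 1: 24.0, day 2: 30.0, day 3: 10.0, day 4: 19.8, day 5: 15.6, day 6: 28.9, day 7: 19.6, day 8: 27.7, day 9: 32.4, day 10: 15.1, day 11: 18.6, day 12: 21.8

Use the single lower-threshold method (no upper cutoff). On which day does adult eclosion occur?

day 4

Daily DD above 12.7 °C: 11.3, 17.3, 0.0, 7.1, 2.9, 16.2, 6.9, 15.0, 19.7, 2.4, 5.9, 9.1.
Cumulative: 11.3, 28.6, 28.6, 35.7, 38.6, 54.8, 61.7, 76.7, 96.4, 98.8, 104.7, 113.8.
The total first reaches 34 DD on day 4.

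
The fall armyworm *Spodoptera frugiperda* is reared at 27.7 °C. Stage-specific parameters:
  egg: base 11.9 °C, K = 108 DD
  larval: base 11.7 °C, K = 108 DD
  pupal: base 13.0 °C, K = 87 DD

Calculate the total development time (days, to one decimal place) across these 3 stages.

egg: 108 / (27.7 − 11.9) = 108 / 15.8 = 6.835 d.
larval: 108 / (27.7 − 11.7) = 108 / 16.0 = 6.750 d.
pupal: 87 / (27.7 − 13.0) = 87 / 14.7 = 5.918 d.
Sum = 19.504 ≈ 19.5 days.

19.5 days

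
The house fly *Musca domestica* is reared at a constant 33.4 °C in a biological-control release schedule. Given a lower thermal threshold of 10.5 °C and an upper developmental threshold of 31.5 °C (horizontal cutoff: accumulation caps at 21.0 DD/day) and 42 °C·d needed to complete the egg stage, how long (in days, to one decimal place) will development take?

2.0 days

Temperature 33.4 °C exceeds the upper threshold, so daily accumulation caps at 31.5 − 10.5 = 21.0 DD/day.
Duration = 42 / 21.0 = 2.000 ≈ 2.0 days.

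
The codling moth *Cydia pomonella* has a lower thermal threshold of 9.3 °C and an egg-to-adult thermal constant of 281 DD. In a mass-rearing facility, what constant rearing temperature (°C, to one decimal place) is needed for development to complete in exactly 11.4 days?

Required daily accumulation = 281 / 11.4 = 24.649 DD/day.
T = T_base + 24.649 = 9.3 + 24.649 = 33.949 ≈ 33.9 °C.

33.9 °C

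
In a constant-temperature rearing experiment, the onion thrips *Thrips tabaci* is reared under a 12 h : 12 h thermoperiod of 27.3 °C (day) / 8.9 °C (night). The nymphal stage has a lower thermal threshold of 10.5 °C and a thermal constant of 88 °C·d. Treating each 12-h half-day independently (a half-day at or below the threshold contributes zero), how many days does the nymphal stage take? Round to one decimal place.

Day half: max(0, 27.3 − 10.5) × 0.5 = 16.8 × 0.5 = 8.40 DD.
Night half: max(0, 8.9 − 10.5) × 0.5 = 0.0 × 0.5 = 0.00 DD.
Per 24 h: 8.40 DD/day.
Duration = 88 / 8.40 = 10.476 ≈ 10.5 days.

10.5 days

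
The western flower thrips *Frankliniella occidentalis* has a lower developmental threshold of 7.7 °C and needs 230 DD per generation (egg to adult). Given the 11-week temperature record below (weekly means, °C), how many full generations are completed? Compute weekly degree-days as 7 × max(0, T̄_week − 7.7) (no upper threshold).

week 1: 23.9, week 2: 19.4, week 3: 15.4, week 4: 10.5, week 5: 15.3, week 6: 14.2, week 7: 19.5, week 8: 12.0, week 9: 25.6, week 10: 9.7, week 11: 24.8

3 generations

Weekly DD (7 × max(0, T̄ − 7.7)): 113.4, 81.9, 53.9, 19.6, 53.2, 45.5, 82.6, 30.1, 125.3, 14.0, 119.7.
Season total = 739.2 DD.
Complete generations = ⌊739.2 / 230⌋ = 3.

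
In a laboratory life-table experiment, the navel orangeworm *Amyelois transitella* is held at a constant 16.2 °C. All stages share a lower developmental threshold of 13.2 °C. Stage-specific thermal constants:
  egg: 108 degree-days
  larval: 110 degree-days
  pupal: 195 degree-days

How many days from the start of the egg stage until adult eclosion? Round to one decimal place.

137.7 days

Daily accumulation at 16.2 °C = 16.2 − 13.2 = 3.0 DD/day.
Total K = 108 + 110 + 195 = 413 DD.
Total duration = 413 / 3.0 = 137.667 ≈ 137.7 days.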